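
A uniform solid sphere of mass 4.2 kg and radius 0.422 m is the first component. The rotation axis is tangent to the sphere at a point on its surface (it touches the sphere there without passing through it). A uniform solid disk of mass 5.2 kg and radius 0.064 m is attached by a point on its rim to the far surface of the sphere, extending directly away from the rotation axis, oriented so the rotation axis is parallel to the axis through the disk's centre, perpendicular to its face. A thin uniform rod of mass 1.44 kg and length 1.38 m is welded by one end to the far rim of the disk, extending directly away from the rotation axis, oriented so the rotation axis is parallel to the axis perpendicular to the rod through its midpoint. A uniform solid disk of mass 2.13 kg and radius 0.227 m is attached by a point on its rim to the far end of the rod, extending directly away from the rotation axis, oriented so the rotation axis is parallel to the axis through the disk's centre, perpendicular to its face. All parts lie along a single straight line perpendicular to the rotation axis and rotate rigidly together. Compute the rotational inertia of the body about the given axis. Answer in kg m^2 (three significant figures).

23.8

Solid sphere: I_cm = (2/5)MR² = (2/5)(4.2)(0.422)² = 0.29918 kg m^2; centre at d = 0.422 m, so the parallel axis theorem gives I = 0.29918 + (4.2)(0.422)² = 1.0471 kg m^2.
Solid disk: I_cm = (1/2)MR² = (1/2)(5.2)(0.064)² = 0.01065 kg m^2; centre at d = 0.422 + 0.422 + 0.064 = 0.908 m, so the parallel axis theorem gives I = 0.01065 + (5.2)(0.908)² = 4.2979 kg m^2.
Thin rod: I_cm = (1/12)ML² = (1/12)(1.44)(1.38)² = 0.22853 kg m^2; centre at d = 0.422 + 0.422 + 0.064 + 0.064 + 0.69 = 1.662 m, so the parallel axis theorem gives I = 0.22853 + (1.44)(1.662)² = 4.2062 kg m^2.
Solid disk: I_cm = (1/2)MR² = (1/2)(2.13)(0.227)² = 0.054878 kg m^2; centre at d = 0.422 + 0.422 + 0.064 + 0.064 + 0.69 + 0.69 + 0.227 = 2.579 m, so the parallel axis theorem gives I = 0.054878 + (2.13)(2.579)² = 14.222 kg m^2.
Total I = 1.0471 + 4.2979 + 4.2062 + 14.222 = 23.773 kg m^2.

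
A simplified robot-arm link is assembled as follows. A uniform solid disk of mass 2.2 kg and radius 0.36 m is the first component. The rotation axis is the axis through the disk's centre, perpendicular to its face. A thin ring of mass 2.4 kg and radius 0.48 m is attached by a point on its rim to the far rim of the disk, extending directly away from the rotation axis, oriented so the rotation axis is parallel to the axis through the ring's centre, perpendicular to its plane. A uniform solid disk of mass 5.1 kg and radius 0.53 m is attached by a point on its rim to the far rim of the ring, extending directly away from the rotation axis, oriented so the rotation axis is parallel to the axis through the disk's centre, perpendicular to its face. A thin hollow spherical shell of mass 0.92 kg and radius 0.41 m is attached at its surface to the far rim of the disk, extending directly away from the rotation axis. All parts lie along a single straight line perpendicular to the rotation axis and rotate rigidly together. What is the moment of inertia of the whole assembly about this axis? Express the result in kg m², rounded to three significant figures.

Solid disk: I_cm = (1/2)MR² = (1/2)(2.2)(0.36)² = 0.14256 kg m²; axis through the centre, so I = 0.14256 kg m².
Thin ring: I_cm = MR² = (2.4)(0.48)² = 0.55296 kg m²; centre at d = 0.36 + 0.48 = 0.84 m, so I = I_cm + Md² gives I = 0.55296 + (2.4)(0.84)² = 2.2464 kg m².
Solid disk: I_cm = (1/2)MR² = (1/2)(5.1)(0.53)² = 0.7163 kg m²; centre at d = 0.36 + 0.48 + 0.48 + 0.53 = 1.85 m, so I = I_cm + Md² gives I = 0.7163 + (5.1)(1.85)² = 18.171 kg m².
Spherical shell: I_cm = (2/3)MR² = (2/3)(0.92)(0.41)² = 0.1031 kg m²; centre at d = 0.36 + 0.48 + 0.48 + 0.53 + 0.53 + 0.41 = 2.79 m, so I = I_cm + Md² gives I = 0.1031 + (0.92)(2.79)² = 7.2645 kg m².
Total I = 0.14256 + 2.2464 + 18.171 + 7.2645 = 27.824 kg m².

27.8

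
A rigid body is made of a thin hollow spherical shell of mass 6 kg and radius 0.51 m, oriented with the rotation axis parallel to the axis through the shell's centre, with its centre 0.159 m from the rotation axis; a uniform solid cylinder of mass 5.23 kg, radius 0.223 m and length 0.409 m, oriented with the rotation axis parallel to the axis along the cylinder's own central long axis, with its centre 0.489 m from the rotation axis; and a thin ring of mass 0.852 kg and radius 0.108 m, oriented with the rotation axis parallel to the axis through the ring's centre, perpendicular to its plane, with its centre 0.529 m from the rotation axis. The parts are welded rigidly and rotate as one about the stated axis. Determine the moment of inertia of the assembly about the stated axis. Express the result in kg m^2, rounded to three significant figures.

2.82

Spherical shell: I_cm = (2/3)MR² = (2/3)(6)(0.51)² = 1.0404 kg m^2; centre at d = 0.159 m, so the parallel axis theorem gives I = 1.0404 + (6)(0.159)² = 1.1921 kg m^2.
Solid cylinder: I_cm = (1/2)MR² = (1/2)(5.23)(0.223)² = 0.13004 kg m^2; centre at d = 0.489 m, so the parallel axis theorem gives I = 0.13004 + (5.23)(0.489)² = 1.3806 kg m^2.
Thin ring: I_cm = MR² = (0.852)(0.108)² = 0.0099377 kg m^2; centre at d = 0.529 m, so the parallel axis theorem gives I = 0.0099377 + (0.852)(0.529)² = 0.24836 kg m^2.
Total I = 1.1921 + 1.3806 + 0.24836 = 2.8211 kg m^2.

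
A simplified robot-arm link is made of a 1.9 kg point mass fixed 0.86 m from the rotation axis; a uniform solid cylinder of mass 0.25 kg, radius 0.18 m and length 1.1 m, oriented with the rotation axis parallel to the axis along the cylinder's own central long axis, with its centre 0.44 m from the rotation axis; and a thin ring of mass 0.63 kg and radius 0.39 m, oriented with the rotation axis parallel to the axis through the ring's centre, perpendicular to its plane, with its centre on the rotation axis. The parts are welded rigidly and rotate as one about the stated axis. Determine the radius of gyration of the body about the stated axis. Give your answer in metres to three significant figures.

0.748

Point mass: I_cm = 0; centre at d = 0.86 m, so I = I_cm + Md² gives I = 0 + (1.9)(0.86)² = 1.4052 kg·m².
Solid cylinder: I_cm = (1/2)MR² = (1/2)(0.25)(0.18)² = 0.00405 kg·m²; centre at d = 0.44 m, so I = I_cm + Md² gives I = 0.00405 + (0.25)(0.44)² = 0.05245 kg·m².
Thin ring: I_cm = MR² = (0.63)(0.39)² = 0.095823 kg·m²; axis through the centre, so I = 0.095823 kg·m².
Total I = 1.5535 kg·m²; total mass M = 2.78 kg.
k = √(I/M) = √(1.5535/2.78) = 0.74754 m.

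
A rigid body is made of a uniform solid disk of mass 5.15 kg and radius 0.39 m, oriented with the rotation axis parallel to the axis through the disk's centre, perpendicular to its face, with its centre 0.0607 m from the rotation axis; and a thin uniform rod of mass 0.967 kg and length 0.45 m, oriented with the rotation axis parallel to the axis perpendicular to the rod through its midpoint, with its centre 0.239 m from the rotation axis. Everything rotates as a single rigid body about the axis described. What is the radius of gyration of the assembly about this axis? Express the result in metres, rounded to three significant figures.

0.281

Solid disk: I_cm = (1/2)MR² = (1/2)(5.15)(0.39)² = 0.39166 kg m^2; centre at d = 0.0607 m, so the parallel axis theorem gives I = 0.39166 + (5.15)(0.0607)² = 0.41063 kg m^2.
Thin rod: I_cm = (1/12)ML² = (1/12)(0.967)(0.45)² = 0.016318 kg m^2; centre at d = 0.239 m, so the parallel axis theorem gives I = 0.016318 + (0.967)(0.239)² = 0.071554 kg m^2.
Total I = 0.48219 kg m^2; total mass M = 6.117 kg.
k = √(I/M) = √(0.48219/6.117) = 0.28076 m.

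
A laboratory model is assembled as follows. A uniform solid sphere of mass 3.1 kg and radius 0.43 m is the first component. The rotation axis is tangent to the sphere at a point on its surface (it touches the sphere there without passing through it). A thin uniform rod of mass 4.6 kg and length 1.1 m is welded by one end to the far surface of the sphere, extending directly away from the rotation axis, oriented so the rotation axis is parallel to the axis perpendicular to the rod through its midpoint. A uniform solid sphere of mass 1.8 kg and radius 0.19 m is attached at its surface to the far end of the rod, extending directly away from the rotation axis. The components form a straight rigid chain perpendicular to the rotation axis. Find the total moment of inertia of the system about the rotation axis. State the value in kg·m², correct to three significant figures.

18.8

Solid sphere: I_cm = (2/5)MR² = (2/5)(3.1)(0.43)² = 0.22928 kg·m²; centre at d = 0.43 m, so I = I_cm + Md² gives I = 0.22928 + (3.1)(0.43)² = 0.80247 kg·m².
Thin rod: I_cm = (1/12)ML² = (1/12)(4.6)(1.1)² = 0.46383 kg·m²; centre at d = 0.43 + 0.43 + 0.55 = 1.41 m, so I = I_cm + Md² gives I = 0.46383 + (4.6)(1.41)² = 9.6091 kg·m².
Solid sphere: I_cm = (2/5)MR² = (2/5)(1.8)(0.19)² = 0.025992 kg·m²; centre at d = 0.43 + 0.43 + 0.55 + 0.55 + 0.19 = 2.15 m, so I = I_cm + Md² gives I = 0.025992 + (1.8)(2.15)² = 8.3465 kg·m².
Total I = 0.80247 + 9.6091 + 8.3465 = 18.758 kg·m².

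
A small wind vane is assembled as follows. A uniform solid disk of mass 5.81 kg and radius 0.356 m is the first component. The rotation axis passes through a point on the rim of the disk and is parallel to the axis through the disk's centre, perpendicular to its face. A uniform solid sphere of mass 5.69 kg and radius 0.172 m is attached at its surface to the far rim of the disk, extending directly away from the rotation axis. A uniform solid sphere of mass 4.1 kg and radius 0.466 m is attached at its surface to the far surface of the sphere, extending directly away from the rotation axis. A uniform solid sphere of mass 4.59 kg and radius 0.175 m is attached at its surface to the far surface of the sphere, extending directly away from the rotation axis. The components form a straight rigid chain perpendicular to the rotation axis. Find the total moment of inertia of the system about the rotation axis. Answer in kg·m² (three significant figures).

37.0

Solid disk: I_cm = (1/2)MR² = (1/2)(5.81)(0.356)² = 0.36817 kg·m²; centre at d = 0.356 m, so I = I_cm + Md² gives I = 0.36817 + (5.81)(0.356)² = 1.1045 kg·m².
Solid sphere: I_cm = (2/5)MR² = (2/5)(5.69)(0.172)² = 0.067333 kg·m²; centre at d = 0.356 + 0.356 + 0.172 = 0.884 m, so I = I_cm + Md² gives I = 0.067333 + (5.69)(0.884)² = 4.5138 kg·m².
Solid sphere: I_cm = (2/5)MR² = (2/5)(4.1)(0.466)² = 0.35614 kg·m²; centre at d = 0.356 + 0.356 + 0.172 + 0.172 + 0.466 = 1.522 m, so I = I_cm + Md² gives I = 0.35614 + (4.1)(1.522)² = 9.8537 kg·m².
Solid sphere: I_cm = (2/5)MR² = (2/5)(4.59)(0.175)² = 0.056227 kg·m²; centre at d = 0.356 + 0.356 + 0.172 + 0.172 + 0.466 + 0.466 + 0.175 = 2.163 m, so I = I_cm + Md² gives I = 0.056227 + (4.59)(2.163)² = 21.531 kg·m².
Total I = 1.1045 + 4.5138 + 9.8537 + 21.531 = 37.003 kg·m².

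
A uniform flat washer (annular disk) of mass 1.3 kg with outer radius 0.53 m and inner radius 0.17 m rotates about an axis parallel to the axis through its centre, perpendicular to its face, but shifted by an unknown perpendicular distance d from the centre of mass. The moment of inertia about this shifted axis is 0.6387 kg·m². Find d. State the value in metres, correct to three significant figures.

About the centre-of-mass axis, I_cm = (1/2)M(R²+r²) = (1/2)(1.3)[(0.53)² + (0.17)²] = 0.20137 kg·m².
Parallel axis theorem: I = I_cm + Md², so Md² = 0.6387 − 0.20137 = 0.43733 kg·m².
d = √(0.43733 / 1.3) = 0.58001 m.

0.580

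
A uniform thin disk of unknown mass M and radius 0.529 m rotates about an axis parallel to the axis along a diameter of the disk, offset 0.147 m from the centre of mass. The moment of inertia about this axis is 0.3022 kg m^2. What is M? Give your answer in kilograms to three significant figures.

I = I_cm + Md² = (1/4)MR² + Md² = M·[0.25·(0.529)² + (0.147)²] = M·0.091569.
So M = 0.3022 / 0.091569 = 3.3002 kg.

3.30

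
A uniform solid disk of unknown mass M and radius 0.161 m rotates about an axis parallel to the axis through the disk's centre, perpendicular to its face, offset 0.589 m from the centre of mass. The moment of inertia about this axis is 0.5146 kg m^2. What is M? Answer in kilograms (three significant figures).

1.43

I = I_cm + Md² = (1/2)MR² + Md² = M·[0.5·(0.161)² + (0.589)²] = M·0.35988.
So M = 0.5146 / 0.35988 = 1.4299 kg.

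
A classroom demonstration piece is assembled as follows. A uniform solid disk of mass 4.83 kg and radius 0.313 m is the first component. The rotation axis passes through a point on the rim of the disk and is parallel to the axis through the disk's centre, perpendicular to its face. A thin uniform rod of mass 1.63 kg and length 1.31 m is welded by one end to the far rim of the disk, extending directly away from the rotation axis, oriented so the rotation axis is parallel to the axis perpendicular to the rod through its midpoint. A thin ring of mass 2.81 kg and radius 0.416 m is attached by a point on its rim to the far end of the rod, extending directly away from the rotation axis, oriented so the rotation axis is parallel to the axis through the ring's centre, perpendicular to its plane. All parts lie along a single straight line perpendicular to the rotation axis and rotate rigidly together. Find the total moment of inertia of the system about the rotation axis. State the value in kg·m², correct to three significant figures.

19.6

Solid disk: I_cm = (1/2)MR² = (1/2)(4.83)(0.313)² = 0.2366 kg·m²; centre at d = 0.313 m, so the parallel axis theorem gives I = 0.2366 + (4.83)(0.313)² = 0.70979 kg·m².
Thin rod: I_cm = (1/12)ML² = (1/12)(1.63)(1.31)² = 0.2331 kg·m²; centre at d = 0.313 + 0.313 + 0.655 = 1.281 m, so the parallel axis theorem gives I = 0.2331 + (1.63)(1.281)² = 2.9079 kg·m².
Thin ring: I_cm = MR² = (2.81)(0.416)² = 0.48629 kg·m²; centre at d = 0.313 + 0.313 + 0.655 + 0.655 + 0.416 = 2.352 m, so the parallel axis theorem gives I = 0.48629 + (2.81)(2.352)² = 16.031 kg·m².
Total I = 0.70979 + 2.9079 + 16.031 = 19.649 kg·m².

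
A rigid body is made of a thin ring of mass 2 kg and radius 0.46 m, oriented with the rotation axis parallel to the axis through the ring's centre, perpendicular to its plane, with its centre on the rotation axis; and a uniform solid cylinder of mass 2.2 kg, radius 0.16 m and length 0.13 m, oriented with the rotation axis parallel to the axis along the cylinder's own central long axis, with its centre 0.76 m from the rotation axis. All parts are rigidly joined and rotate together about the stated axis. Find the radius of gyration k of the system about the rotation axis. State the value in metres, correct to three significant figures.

Thin ring: I_cm = MR² = (2)(0.46)² = 0.4232 kg m^2; axis through the centre, so I = 0.4232 kg m^2.
Solid cylinder: I_cm = (1/2)MR² = (1/2)(2.2)(0.16)² = 0.02816 kg m^2; centre at d = 0.76 m, so the parallel axis theorem gives I = 0.02816 + (2.2)(0.76)² = 1.2989 kg m^2.
Total I = 1.7221 kg m^2; total mass M = 4.2 kg.
k = √(I/M) = √(1.7221/4.2) = 0.64033 m.

0.640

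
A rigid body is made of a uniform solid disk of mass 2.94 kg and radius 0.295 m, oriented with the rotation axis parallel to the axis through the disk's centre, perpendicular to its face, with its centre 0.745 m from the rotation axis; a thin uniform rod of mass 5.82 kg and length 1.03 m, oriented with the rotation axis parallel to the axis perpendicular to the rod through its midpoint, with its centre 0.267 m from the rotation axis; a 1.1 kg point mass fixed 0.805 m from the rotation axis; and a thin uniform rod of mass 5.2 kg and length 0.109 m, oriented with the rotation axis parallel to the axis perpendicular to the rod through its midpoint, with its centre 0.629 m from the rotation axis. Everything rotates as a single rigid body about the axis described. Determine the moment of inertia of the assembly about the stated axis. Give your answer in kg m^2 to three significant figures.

5.46

Solid disk: I_cm = (1/2)MR² = (1/2)(2.94)(0.295)² = 0.12793 kg m^2; centre at d = 0.745 m, so I = I_cm + Md² gives I = 0.12793 + (2.94)(0.745)² = 1.7597 kg m^2.
Thin rod: I_cm = (1/12)ML² = (1/12)(5.82)(1.03)² = 0.51454 kg m^2; centre at d = 0.267 m, so I = I_cm + Md² gives I = 0.51454 + (5.82)(0.267)² = 0.92944 kg m^2.
Point mass: I_cm = 0; centre at d = 0.805 m, so I = I_cm + Md² gives I = 0 + (1.1)(0.805)² = 0.71283 kg m^2.
Thin rod: I_cm = (1/12)ML² = (1/12)(5.2)(0.109)² = 0.0051484 kg m^2; centre at d = 0.629 m, so I = I_cm + Md² gives I = 0.0051484 + (5.2)(0.629)² = 2.0625 kg m^2.
Total I = 1.7597 + 0.92944 + 0.71283 + 2.0625 = 5.4644 kg m^2.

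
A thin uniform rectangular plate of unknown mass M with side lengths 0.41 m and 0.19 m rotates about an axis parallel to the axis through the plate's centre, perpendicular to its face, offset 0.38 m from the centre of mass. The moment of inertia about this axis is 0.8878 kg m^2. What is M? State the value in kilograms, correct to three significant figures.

I = I_cm + Md² = (1/12)M(a²+b²) + Md² = M·[0.0833333·[(0.41)² + (0.19)²] + (0.38)²] = M·0.16142.
So M = 0.8878 / 0.16142 = 5.5001 kg.

5.50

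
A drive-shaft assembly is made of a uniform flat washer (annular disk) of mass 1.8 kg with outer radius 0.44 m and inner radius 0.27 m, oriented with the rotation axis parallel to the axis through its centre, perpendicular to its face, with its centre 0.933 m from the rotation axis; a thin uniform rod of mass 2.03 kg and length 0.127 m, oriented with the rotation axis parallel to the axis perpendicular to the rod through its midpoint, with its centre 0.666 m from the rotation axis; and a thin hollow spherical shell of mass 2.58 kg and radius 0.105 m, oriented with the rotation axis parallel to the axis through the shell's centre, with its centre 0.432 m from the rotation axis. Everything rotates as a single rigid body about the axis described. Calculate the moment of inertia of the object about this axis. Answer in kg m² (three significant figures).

Annular disk: I_cm = (1/2)M(R²+r²) = (1/2)(1.8)[(0.44)² + (0.27)²] = 0.23985 kg m²; centre at d = 0.933 m, so I = I_cm + Md² gives I = 0.23985 + (1.8)(0.933)² = 1.8067 kg m².
Thin rod: I_cm = (1/12)ML² = (1/12)(2.03)(0.127)² = 0.0027285 kg m²; centre at d = 0.666 m, so I = I_cm + Md² gives I = 0.0027285 + (2.03)(0.666)² = 0.90315 kg m².
Spherical shell: I_cm = (2/3)MR² = (2/3)(2.58)(0.105)² = 0.018963 kg m²; centre at d = 0.432 m, so I = I_cm + Md² gives I = 0.018963 + (2.58)(0.432)² = 0.50045 kg m².
Total I = 1.8067 + 0.90315 + 0.50045 = 3.2103 kg m².

3.21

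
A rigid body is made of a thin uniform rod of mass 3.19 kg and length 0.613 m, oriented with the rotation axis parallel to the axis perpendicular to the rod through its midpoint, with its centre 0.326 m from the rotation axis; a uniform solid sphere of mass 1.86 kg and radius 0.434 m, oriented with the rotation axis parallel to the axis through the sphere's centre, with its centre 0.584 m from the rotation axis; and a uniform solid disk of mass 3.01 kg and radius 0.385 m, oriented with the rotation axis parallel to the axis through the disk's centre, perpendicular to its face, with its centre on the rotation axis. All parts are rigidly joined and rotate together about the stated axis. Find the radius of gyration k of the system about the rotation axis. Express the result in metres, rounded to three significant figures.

0.422

Thin rod: I_cm = (1/12)ML² = (1/12)(3.19)(0.613)² = 0.099892 kg m²; centre at d = 0.326 m, so I = I_cm + Md² gives I = 0.099892 + (3.19)(0.326)² = 0.43891 kg m².
Solid sphere: I_cm = (2/5)MR² = (2/5)(1.86)(0.434)² = 0.14014 kg m²; centre at d = 0.584 m, so I = I_cm + Md² gives I = 0.14014 + (1.86)(0.584)² = 0.7745 kg m².
Solid disk: I_cm = (1/2)MR² = (1/2)(3.01)(0.385)² = 0.22308 kg m²; axis through the centre, so I = 0.22308 kg m².
Total I = 1.4365 kg m²; total mass M = 8.06 kg.
k = √(I/M) = √(1.4365/8.06) = 0.42217 m.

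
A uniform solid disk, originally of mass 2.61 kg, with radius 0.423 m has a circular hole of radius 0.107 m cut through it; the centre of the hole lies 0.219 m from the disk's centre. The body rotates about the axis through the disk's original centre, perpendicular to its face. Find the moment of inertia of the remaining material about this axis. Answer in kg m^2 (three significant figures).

Unpierced body about its centre: I₀ = (1/2)MR² = (1/2)(2.61)(0.423)² = 0.2335 kg m^2.
The removed disk has mass m = M·(r/R)² = (2.61)(0.107/0.423)² = 0.167 kg (same uniform areal density).
Its moment of inertia about the rotation axis (parallel-axis theorem): I_hole = (1/2)mr² + md² = (1/2)(0.167)(0.107)² + (0.167)(0.219)² = 0.0089657 kg m^2.
Treating the hole as negative mass, I = I₀ − I_hole = 0.2335 − 0.0089657 = 0.22454 kg m^2.

0.225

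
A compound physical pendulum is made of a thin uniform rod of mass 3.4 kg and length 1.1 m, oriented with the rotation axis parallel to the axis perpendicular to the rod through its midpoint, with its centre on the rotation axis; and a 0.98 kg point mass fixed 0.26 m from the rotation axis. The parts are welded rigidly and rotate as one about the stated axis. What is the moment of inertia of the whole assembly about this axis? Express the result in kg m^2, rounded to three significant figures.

0.409

Thin rod: I_cm = (1/12)ML² = (1/12)(3.4)(1.1)² = 0.34283 kg m^2; axis through the centre, so I = 0.34283 kg m^2.
Point mass: I_cm = 0; centre at d = 0.26 m, so the parallel axis theorem gives I = 0 + (0.98)(0.26)² = 0.066248 kg m^2.
Total I = 0.34283 + 0.066248 = 0.40908 kg m^2.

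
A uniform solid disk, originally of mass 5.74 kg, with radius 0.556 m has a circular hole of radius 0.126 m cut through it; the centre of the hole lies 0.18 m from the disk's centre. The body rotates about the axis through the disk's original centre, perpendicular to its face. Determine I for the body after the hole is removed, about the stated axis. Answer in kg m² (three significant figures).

0.875

Unpierced body about its centre: I₀ = (1/2)MR² = (1/2)(5.74)(0.556)² = 0.88722 kg m².
The removed disk has mass m = M·(r/R)² = (5.74)(0.126/0.556)² = 0.29478 kg (same uniform areal density).
Its moment of inertia about the rotation axis (parallel-axis theorem): I_hole = (1/2)mr² + md² = (1/2)(0.29478)(0.126)² + (0.29478)(0.18)² = 0.011891 kg m².
Treating the hole as negative mass, I = I₀ − I_hole = 0.88722 − 0.011891 = 0.87533 kg m².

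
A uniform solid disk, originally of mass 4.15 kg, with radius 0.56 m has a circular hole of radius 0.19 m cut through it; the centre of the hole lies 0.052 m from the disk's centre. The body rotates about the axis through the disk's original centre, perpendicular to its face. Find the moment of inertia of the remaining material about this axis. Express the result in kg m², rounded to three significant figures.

Unpierced body about its centre: I₀ = (1/2)MR² = (1/2)(4.15)(0.56)² = 0.65072 kg m².
The removed disk has mass m = M·(r/R)² = (4.15)(0.19/0.56)² = 0.47773 kg (same uniform areal density).
Its moment of inertia about the rotation axis (parallel-axis theorem): I_hole = (1/2)mr² + md² = (1/2)(0.47773)(0.19)² + (0.47773)(0.052)² = 0.0099147 kg m².
Treating the hole as negative mass, I = I₀ − I_hole = 0.65072 − 0.0099147 = 0.64081 kg m².

0.641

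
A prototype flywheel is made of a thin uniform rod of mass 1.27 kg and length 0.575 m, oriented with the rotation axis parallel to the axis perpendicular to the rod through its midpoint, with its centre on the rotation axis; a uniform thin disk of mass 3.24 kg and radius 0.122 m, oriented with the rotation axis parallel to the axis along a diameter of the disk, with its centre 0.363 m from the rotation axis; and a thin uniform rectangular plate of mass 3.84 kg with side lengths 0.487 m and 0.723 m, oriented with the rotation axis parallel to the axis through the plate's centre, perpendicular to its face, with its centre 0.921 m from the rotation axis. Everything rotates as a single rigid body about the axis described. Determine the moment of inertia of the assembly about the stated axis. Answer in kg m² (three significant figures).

Thin rod: I_cm = (1/12)ML² = (1/12)(1.27)(0.575)² = 0.034991 kg m²; axis through the centre, so I = 0.034991 kg m².
Thin disk: I_cm = (1/4)MR² = (1/4)(3.24)(0.122)² = 0.012056 kg m²; centre at d = 0.363 m, so I = I_cm + Md² gives I = 0.012056 + (3.24)(0.363)² = 0.43899 kg m².
Rectangular plate: I_cm = (1/12)M(a²+b²) = (1/12)(3.84)[(0.487)² + (0.723)²] = 0.24317 kg m²; centre at d = 0.921 m, so I = I_cm + Md² gives I = 0.24317 + (3.84)(0.921)² = 3.5004 kg m².
Total I = 0.034991 + 0.43899 + 3.5004 = 3.9744 kg m².

3.97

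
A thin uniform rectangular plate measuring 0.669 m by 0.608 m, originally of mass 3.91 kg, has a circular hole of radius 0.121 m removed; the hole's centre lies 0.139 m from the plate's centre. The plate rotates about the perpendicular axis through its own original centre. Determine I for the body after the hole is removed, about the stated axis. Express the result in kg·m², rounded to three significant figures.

0.254

Unpierced body about its centre: I₀ = (1/12)M(a²+b²) = (1/12)(3.91)[(0.669)² + (0.608)²] = 0.26628 kg·m².
The removed disk has mass m = M·πr²/(ab) = (3.91)·π(0.121)²/(0.669·0.608) = 0.44215 kg (same uniform areal density).
Its moment of inertia about the rotation axis (parallel-axis theorem): I_hole = (1/2)mr² + md² = (1/2)(0.44215)(0.121)² + (0.44215)(0.139)² = 0.011779 kg·m².
Treating the hole as negative mass, I = I₀ − I_hole = 0.26628 − 0.011779 = 0.2545 kg·m².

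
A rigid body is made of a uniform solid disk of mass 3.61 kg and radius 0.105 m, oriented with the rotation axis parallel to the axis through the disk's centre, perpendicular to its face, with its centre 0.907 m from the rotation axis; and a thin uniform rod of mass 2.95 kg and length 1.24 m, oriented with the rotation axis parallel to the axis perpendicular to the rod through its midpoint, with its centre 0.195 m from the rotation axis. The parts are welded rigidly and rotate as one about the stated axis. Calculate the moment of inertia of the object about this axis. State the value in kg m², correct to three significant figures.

Solid disk: I_cm = (1/2)MR² = (1/2)(3.61)(0.105)² = 0.0199 kg m²; centre at d = 0.907 m, so I = I_cm + Md² gives I = 0.0199 + (3.61)(0.907)² = 2.9897 kg m².
Thin rod: I_cm = (1/12)ML² = (1/12)(2.95)(1.24)² = 0.37799 kg m²; centre at d = 0.195 m, so I = I_cm + Md² gives I = 0.37799 + (2.95)(0.195)² = 0.49017 kg m².
Total I = 2.9897 + 0.49017 = 3.4798 kg m².

3.48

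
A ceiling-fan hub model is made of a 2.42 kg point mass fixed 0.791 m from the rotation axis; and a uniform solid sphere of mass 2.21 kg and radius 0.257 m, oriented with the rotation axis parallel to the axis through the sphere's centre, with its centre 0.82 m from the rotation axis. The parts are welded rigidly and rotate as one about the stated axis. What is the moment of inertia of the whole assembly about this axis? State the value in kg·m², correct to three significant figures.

Point mass: I_cm = 0; centre at d = 0.791 m, so the parallel axis theorem gives I = 0 + (2.42)(0.791)² = 1.5141 kg·m².
Solid sphere: I_cm = (2/5)MR² = (2/5)(2.21)(0.257)² = 0.058387 kg·m²; centre at d = 0.82 m, so the parallel axis theorem gives I = 0.058387 + (2.21)(0.82)² = 1.5444 kg·m².
Total I = 1.5141 + 1.5444 = 3.0585 kg·m².

3.06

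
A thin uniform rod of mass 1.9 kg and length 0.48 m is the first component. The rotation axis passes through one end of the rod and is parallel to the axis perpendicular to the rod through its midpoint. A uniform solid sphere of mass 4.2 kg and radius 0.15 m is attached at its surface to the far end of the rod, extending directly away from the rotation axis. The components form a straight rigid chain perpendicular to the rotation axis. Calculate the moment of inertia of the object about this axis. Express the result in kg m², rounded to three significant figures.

1.85

Thin rod: I_cm = (1/12)ML² = (1/12)(1.9)(0.48)² = 0.03648 kg m²; centre at d = 0.24 m, so I = I_cm + Md² gives I = 0.03648 + (1.9)(0.24)² = 0.14592 kg m².
Solid sphere: I_cm = (2/5)MR² = (2/5)(4.2)(0.15)² = 0.0378 kg m²; centre at d = 0.24 + 0.24 + 0.15 = 0.63 m, so I = I_cm + Md² gives I = 0.0378 + (4.2)(0.63)² = 1.7048 kg m².
Total I = 0.14592 + 1.7048 = 1.8507 kg m².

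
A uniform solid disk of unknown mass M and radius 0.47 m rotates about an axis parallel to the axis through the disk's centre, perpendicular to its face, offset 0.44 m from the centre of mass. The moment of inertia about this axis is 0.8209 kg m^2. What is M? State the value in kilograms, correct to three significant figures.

I = I_cm + Md² = (1/2)MR² + Md² = M·[0.5·(0.47)² + (0.44)²] = M·0.30405.
So M = 0.8209 / 0.30405 = 2.6999 kg.

2.70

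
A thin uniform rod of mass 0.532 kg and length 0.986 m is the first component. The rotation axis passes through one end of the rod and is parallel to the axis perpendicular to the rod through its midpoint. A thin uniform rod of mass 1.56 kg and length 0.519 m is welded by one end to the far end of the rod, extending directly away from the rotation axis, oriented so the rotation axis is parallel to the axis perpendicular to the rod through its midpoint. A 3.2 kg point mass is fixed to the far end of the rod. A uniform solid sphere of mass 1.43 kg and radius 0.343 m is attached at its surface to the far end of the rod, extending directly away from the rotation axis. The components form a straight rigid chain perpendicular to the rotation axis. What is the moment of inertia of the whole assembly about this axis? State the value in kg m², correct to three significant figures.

Thin rod: I_cm = (1/12)ML² = (1/12)(0.532)(0.986)² = 0.043101 kg m²; centre at d = 0.493 m, so the parallel axis theorem gives I = 0.043101 + (0.532)(0.493)² = 0.1724 kg m².
Thin rod: I_cm = (1/12)ML² = (1/12)(1.56)(0.519)² = 0.035017 kg m²; centre at d = 0.493 + 0.493 + 0.2595 = 1.2455 m, so the parallel axis theorem gives I = 0.035017 + (1.56)(1.2455)² = 2.455 kg m².
Point mass: I_cm = 0; centre at d = 0.493 + 0.493 + 0.2595 + 0.2595 = 1.505 m, so the parallel axis theorem gives I = 0 + (3.2)(1.505)² = 7.2481 kg m².
Solid sphere: I_cm = (2/5)MR² = (2/5)(1.43)(0.343)² = 0.067295 kg m²; centre at d = 0.493 + 0.493 + 0.2595 + 0.2595 + 0.343 = 1.848 m, so the parallel axis theorem gives I = 0.067295 + (1.43)(1.848)² = 4.9509 kg m².
Total I = 0.1724 + 2.455 + 7.2481 + 4.9509 = 14.826 kg m².

14.8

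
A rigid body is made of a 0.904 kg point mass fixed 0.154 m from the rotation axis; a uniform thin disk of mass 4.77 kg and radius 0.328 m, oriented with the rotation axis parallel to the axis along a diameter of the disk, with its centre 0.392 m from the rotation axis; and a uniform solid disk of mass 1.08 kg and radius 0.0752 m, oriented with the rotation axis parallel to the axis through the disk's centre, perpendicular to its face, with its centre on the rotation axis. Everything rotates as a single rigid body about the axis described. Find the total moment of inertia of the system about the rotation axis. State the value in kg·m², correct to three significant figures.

0.886

Point mass: I_cm = 0; centre at d = 0.154 m, so the parallel axis theorem gives I = 0 + (0.904)(0.154)² = 0.021439 kg·m².
Thin disk: I_cm = (1/4)MR² = (1/4)(4.77)(0.328)² = 0.12829 kg·m²; centre at d = 0.392 m, so the parallel axis theorem gives I = 0.12829 + (4.77)(0.392)² = 0.86127 kg·m².
Solid disk: I_cm = (1/2)MR² = (1/2)(1.08)(0.0752)² = 0.0030537 kg·m²; axis through the centre, so I = 0.0030537 kg·m².
Total I = 0.021439 + 0.86127 + 0.0030537 = 0.88576 kg·m².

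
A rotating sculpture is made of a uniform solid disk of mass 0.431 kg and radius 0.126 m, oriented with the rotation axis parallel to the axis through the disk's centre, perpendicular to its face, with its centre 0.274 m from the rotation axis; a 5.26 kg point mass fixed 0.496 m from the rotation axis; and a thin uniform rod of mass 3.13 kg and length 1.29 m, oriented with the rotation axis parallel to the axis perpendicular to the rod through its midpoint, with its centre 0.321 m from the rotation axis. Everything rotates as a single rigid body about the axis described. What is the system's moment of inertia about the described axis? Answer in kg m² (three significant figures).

2.09

Solid disk: I_cm = (1/2)MR² = (1/2)(0.431)(0.126)² = 0.0034213 kg m²; centre at d = 0.274 m, so I = I_cm + Md² gives I = 0.0034213 + (0.431)(0.274)² = 0.035779 kg m².
Point mass: I_cm = 0; centre at d = 0.496 m, so I = I_cm + Md² gives I = 0 + (5.26)(0.496)² = 1.294 kg m².
Thin rod: I_cm = (1/12)ML² = (1/12)(3.13)(1.29)² = 0.43405 kg m²; centre at d = 0.321 m, so I = I_cm + Md² gives I = 0.43405 + (3.13)(0.321)² = 0.75657 kg m².
Total I = 0.035779 + 1.294 + 0.75657 = 2.0864 kg m².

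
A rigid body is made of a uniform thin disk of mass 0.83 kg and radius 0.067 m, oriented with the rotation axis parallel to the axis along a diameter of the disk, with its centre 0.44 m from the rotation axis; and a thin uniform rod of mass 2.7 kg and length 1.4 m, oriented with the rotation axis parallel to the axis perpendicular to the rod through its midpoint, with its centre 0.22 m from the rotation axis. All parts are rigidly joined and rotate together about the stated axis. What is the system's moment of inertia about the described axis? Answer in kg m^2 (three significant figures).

Thin disk: I_cm = (1/4)MR² = (1/4)(0.83)(0.067)² = 0.00093147 kg m^2; centre at d = 0.44 m, so I = I_cm + Md² gives I = 0.00093147 + (0.83)(0.44)² = 0.16162 kg m^2.
Thin rod: I_cm = (1/12)ML² = (1/12)(2.7)(1.4)² = 0.441 kg m^2; centre at d = 0.22 m, so I = I_cm + Md² gives I = 0.441 + (2.7)(0.22)² = 0.57168 kg m^2.
Total I = 0.16162 + 0.57168 = 0.7333 kg m^2.

0.733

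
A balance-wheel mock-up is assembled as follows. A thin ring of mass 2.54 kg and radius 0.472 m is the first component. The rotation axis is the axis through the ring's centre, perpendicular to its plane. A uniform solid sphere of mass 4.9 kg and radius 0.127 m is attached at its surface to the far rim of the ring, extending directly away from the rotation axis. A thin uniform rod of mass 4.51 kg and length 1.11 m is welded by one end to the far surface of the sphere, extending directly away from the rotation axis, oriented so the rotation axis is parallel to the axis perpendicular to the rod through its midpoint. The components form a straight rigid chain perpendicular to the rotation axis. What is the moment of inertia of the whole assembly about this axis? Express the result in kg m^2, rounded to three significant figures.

10.2

Thin ring: I_cm = MR² = (2.54)(0.472)² = 0.56587 kg m^2; axis through the centre, so I = 0.56587 kg m^2.
Solid sphere: I_cm = (2/5)MR² = (2/5)(4.9)(0.127)² = 0.031613 kg m^2; centre at d = 0.472 + 0.127 = 0.599 m, so the parallel axis theorem gives I = 0.031613 + (4.9)(0.599)² = 1.7897 kg m^2.
Thin rod: I_cm = (1/12)ML² = (1/12)(4.51)(1.11)² = 0.46306 kg m^2; centre at d = 0.472 + 0.127 + 0.127 + 0.555 = 1.281 m, so the parallel axis theorem gives I = 0.46306 + (4.51)(1.281)² = 7.8638 kg m^2.
Total I = 0.56587 + 1.7897 + 7.8638 = 10.219 kg m^2.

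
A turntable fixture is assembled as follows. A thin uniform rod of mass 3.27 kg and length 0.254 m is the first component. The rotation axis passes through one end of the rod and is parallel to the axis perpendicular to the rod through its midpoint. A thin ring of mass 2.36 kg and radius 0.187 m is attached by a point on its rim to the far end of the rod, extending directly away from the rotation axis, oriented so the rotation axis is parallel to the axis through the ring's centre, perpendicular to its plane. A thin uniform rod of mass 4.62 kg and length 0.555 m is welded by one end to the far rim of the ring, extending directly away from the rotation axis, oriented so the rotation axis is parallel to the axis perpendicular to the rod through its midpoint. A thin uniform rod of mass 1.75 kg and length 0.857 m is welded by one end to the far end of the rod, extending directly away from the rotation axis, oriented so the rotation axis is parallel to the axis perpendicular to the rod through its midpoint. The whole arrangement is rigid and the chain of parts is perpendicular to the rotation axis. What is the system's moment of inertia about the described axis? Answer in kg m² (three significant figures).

9.17

Thin rod: I_cm = (1/12)ML² = (1/12)(3.27)(0.254)² = 0.017581 kg m²; centre at d = 0.127 m, so I = I_cm + Md² gives I = 0.017581 + (3.27)(0.127)² = 0.070322 kg m².
Thin ring: I_cm = MR² = (2.36)(0.187)² = 0.082527 kg m²; centre at d = 0.127 + 0.127 + 0.187 = 0.441 m, so I = I_cm + Md² gives I = 0.082527 + (2.36)(0.441)² = 0.5415 kg m².
Thin rod: I_cm = (1/12)ML² = (1/12)(4.62)(0.555)² = 0.11859 kg m²; centre at d = 0.127 + 0.127 + 0.187 + 0.187 + 0.2775 = 0.9055 m, so I = I_cm + Md² gives I = 0.11859 + (4.62)(0.9055)² = 3.9067 kg m².
Thin rod: I_cm = (1/12)ML² = (1/12)(1.75)(0.857)² = 0.10711 kg m²; centre at d = 0.127 + 0.127 + 0.187 + 0.187 + 0.2775 + 0.2775 + 0.4285 = 1.6115 m, so I = I_cm + Md² gives I = 0.10711 + (1.75)(1.6115)² = 4.6517 kg m².
Total I = 0.070322 + 0.5415 + 3.9067 + 4.6517 = 9.1702 kg m².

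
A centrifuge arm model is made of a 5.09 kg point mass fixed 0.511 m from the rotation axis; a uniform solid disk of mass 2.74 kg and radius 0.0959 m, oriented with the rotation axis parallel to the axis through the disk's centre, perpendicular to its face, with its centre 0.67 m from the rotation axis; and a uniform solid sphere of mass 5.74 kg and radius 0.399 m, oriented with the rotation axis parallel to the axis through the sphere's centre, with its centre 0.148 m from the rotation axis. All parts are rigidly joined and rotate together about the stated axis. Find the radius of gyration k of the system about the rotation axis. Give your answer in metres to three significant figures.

Point mass: I_cm = 0; centre at d = 0.511 m, so the parallel axis theorem gives I = 0 + (5.09)(0.511)² = 1.3291 kg m².
Solid disk: I_cm = (1/2)MR² = (1/2)(2.74)(0.0959)² = 0.0126 kg m²; centre at d = 0.67 m, so the parallel axis theorem gives I = 0.0126 + (2.74)(0.67)² = 1.2426 kg m².
Solid sphere: I_cm = (2/5)MR² = (2/5)(5.74)(0.399)² = 0.36553 kg m²; centre at d = 0.148 m, so the parallel axis theorem gives I = 0.36553 + (5.74)(0.148)² = 0.49125 kg m².
Total I = 3.0629 kg m²; total mass M = 13.57 kg.
k = √(I/M) = √(3.0629/13.57) = 0.47509 m.

0.475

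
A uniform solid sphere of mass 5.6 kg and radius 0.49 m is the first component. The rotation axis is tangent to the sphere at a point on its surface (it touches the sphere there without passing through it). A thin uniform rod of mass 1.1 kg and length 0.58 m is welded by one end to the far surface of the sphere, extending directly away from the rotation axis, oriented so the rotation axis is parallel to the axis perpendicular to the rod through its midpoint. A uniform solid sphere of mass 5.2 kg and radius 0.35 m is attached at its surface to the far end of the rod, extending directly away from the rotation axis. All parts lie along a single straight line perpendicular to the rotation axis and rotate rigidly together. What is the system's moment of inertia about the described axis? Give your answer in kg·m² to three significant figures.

22.9

Solid sphere: I_cm = (2/5)MR² = (2/5)(5.6)(0.49)² = 0.53782 kg·m²; centre at d = 0.49 m, so the parallel axis theorem gives I = 0.53782 + (5.6)(0.49)² = 1.8824 kg·m².
Thin rod: I_cm = (1/12)ML² = (1/12)(1.1)(0.58)² = 0.030837 kg·m²; centre at d = 0.49 + 0.49 + 0.29 = 1.27 m, so the parallel axis theorem gives I = 0.030837 + (1.1)(1.27)² = 1.805 kg·m².
Solid sphere: I_cm = (2/5)MR² = (2/5)(5.2)(0.35)² = 0.2548 kg·m²; centre at d = 0.49 + 0.49 + 0.29 + 0.29 + 0.35 = 1.91 m, so the parallel axis theorem gives I = 0.2548 + (5.2)(1.91)² = 19.225 kg·m².
Total I = 1.8824 + 1.805 + 19.225 = 22.912 kg·m².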